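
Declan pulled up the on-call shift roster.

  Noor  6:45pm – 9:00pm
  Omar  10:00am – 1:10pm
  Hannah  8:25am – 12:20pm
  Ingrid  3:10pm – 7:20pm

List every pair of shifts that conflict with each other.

Hannah & Omar, Ingrid & Noor

Sorted by start: Hannah, Omar, Ingrid, Noor.
Omar starts before Hannah ends → Hannah and Omar overlap.
Ingrid starts after Hannah ends, so nothing later overlaps Hannah either.
Ingrid starts after Omar ends, so nothing later overlaps Omar either.
Noor starts before Ingrid ends → Ingrid and Noor overlap.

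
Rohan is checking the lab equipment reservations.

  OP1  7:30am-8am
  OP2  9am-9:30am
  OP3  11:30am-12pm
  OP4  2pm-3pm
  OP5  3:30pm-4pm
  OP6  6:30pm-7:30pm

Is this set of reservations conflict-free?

Yes

Sorted by start: OP1, OP2, OP3, OP4, OP5, OP6.
OP2 starts after OP1 ends; OP1 is clear from here.
OP3 starts after OP2 ends; OP2 is clear from here.
OP4 starts after OP3 ends; OP3 is clear from here.
OP5 starts after OP4 ends; OP4 is clear from here.
OP6 starts after OP5 ends.
Every pair is clear; the schedule has no overlaps.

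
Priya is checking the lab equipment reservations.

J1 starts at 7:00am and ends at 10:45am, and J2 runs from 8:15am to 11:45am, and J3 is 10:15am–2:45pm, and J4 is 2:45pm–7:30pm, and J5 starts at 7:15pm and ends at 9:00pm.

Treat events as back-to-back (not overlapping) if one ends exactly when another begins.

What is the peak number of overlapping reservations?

Sweep the timeline, counting +1 at each start and −1 at each end (ends before starts at a tie):
7:00am start J1 → 1
8:15am start J2 → 2
10:15am start J3 → 3
10:45am end J1 → 2
11:45am end J2 → 1
2:45pm end J3 → 0
2:45pm start J4 → 1
7:15pm start J5 → 2
7:30pm end J4 → 1
9:00pm end J5 → 0
Peak is 3, at 10:15am (J1, J2, J3).

3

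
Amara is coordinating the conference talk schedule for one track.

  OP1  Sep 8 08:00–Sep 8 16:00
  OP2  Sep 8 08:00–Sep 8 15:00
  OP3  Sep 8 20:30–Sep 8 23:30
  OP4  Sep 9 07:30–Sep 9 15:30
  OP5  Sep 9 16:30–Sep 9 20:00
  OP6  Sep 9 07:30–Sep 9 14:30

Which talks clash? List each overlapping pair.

Sorted by start: OP1, OP2, OP3, OP4, OP6, OP5.
OP2 starts before OP1 ends → OP1 and OP2 overlap.
OP3 starts after OP1 ends, so nothing later overlaps OP1 either.
OP3 starts after OP2 ends, so nothing later overlaps OP2 either.
OP4 starts after OP3 ends, so nothing later overlaps OP3 either.
OP6 starts before OP4 ends → OP4 and OP6 overlap.
OP5 starts after OP4 ends.
OP5 starts after OP6 ends.

OP1 & OP2, OP4 & OP6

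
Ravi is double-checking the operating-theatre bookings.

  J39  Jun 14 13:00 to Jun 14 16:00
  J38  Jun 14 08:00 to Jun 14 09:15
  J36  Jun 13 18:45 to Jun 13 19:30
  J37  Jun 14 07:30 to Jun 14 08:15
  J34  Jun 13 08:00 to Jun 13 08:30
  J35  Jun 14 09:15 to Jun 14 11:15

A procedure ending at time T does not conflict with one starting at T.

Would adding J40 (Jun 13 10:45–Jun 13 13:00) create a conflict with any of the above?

J34: ends Jun 13 08:30 at or before J40 starts Jun 13 10:45 → clear.
J36: starts Jun 13 18:45 at or after J40 ends Jun 13 13:00 → clear.
J37: starts Jun 14 07:30 at or after J40 ends Jun 13 13:00 → clear.
J38: starts Jun 14 08:00 at or after J40 ends Jun 13 13:00 → clear.
J35: starts Jun 14 09:15 at or after J40 ends Jun 13 13:00 → clear.
J39: starts Jun 14 13:00 at or after J40 ends Jun 13 13:00 → clear.

No — it doesn't clash with anything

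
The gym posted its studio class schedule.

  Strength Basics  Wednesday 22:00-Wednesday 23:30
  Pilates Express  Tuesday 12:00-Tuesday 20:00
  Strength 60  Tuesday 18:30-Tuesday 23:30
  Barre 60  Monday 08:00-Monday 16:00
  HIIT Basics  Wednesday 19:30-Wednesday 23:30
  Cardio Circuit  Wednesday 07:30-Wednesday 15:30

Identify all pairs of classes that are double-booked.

Sorted by start: Barre 60, Pilates Express, Strength 60, Cardio Circuit, HIIT Basics, Strength Basics.
Pilates Express starts after Barre 60 ends, so Barre 60 has no further overlaps.
Strength 60 starts before Pilates Express ends → Pilates Express and Strength 60 overlap.
Cardio Circuit starts after Pilates Express ends, so Pilates Express has no further overlaps.
Cardio Circuit starts after Strength 60 ends, so Strength 60 has no further overlaps.
HIIT Basics starts after Cardio Circuit ends, so Cardio Circuit has no further overlaps.
Strength Basics starts before HIIT Basics ends → HIIT Basics and Strength Basics overlap.

HIIT Basics & Strength Basics, Pilates Express & Strength 60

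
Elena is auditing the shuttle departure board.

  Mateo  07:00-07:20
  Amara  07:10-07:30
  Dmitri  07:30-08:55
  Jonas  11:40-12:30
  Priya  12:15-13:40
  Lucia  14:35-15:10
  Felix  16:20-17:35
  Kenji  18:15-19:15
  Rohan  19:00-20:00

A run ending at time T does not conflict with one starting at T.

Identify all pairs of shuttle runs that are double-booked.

Sorted by start: Mateo, Amara, Dmitri, Jonas, Priya, Lucia, Felix, Kenji, Rohan.
Amara starts before Mateo ends → Mateo and Amara overlap.
Dmitri starts after Mateo ends, so Mateo has no further overlaps.
Dmitri starts exactly when Amara ends (back-to-back, no overlap), so Amara has no further overlaps.
Jonas starts after Dmitri ends, so Dmitri has no further overlaps.
Priya starts before Jonas ends → Jonas and Priya overlap.
Lucia starts after Jonas ends, so Jonas has no further overlaps.
Lucia starts after Priya ends, so Priya has no further overlaps.
Felix starts after Lucia ends, so Lucia has no further overlaps.
Kenji starts after Felix ends, so Felix has no further overlaps.
Rohan starts before Kenji ends → Kenji and Rohan overlap.

Amara & Mateo, Jonas & Priya, Kenji & Rohan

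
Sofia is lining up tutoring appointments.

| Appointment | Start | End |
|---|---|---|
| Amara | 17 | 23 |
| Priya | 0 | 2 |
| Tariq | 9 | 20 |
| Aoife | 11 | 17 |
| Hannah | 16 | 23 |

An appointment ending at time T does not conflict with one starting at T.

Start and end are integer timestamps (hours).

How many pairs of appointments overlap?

Sorted by start: Priya, Tariq, Aoife, Hannah, Amara.
Tariq starts after Priya ends — done with Priya.
Aoife starts before Tariq ends → Tariq and Aoife overlap.
Hannah starts before Tariq ends → Tariq and Hannah overlap.
Amara starts before Tariq ends → Tariq and Amara overlap.
Hannah starts before Aoife ends → Aoife and Hannah overlap.
Amara starts exactly when Aoife ends (back-to-back, no overlap).
Amara starts before Hannah ends → Hannah and Amara overlap.
Overlapping pairs: Amara & Hannah, Amara & Tariq, Aoife & Hannah, Aoife & Tariq, Hannah & Tariq — 5 in total.

5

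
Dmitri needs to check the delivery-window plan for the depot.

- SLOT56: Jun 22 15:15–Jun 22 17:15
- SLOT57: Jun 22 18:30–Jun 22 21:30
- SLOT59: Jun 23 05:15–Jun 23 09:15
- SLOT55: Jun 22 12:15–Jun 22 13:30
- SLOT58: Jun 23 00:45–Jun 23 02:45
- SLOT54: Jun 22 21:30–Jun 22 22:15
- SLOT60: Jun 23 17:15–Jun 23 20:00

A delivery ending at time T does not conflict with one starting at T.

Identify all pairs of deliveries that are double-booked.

no overlapping pairs

Sorted by start: SLOT55, SLOT56, SLOT57, SLOT54, SLOT58, SLOT59, SLOT60.
SLOT56 starts after SLOT55 ends — done with SLOT55.
SLOT57 starts after SLOT56 ends — done with SLOT56.
SLOT54 starts exactly when SLOT57 ends (back-to-back, no overlap) — done with SLOT57.
SLOT58 starts after SLOT54 ends — done with SLOT54.
SLOT59 starts after SLOT58 ends — done with SLOT58.
SLOT60 starts after SLOT59 ends.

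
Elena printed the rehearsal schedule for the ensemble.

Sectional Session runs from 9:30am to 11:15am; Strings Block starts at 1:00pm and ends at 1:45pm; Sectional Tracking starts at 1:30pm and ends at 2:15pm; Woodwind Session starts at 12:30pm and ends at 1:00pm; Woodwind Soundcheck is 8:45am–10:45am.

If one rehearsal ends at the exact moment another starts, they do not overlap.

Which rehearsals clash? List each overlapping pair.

Sectional Session & Woodwind Soundcheck, Sectional Tracking & Strings Block

Sorted by start: Woodwind Soundcheck, Sectional Session, Woodwind Session, Strings Block, Sectional Tracking.
Sectional Session starts before Woodwind Soundcheck ends → Woodwind Soundcheck and Sectional Session overlap.
Woodwind Session starts after Woodwind Soundcheck ends; Woodwind Soundcheck is clear from here.
Woodwind Session starts after Sectional Session ends; Sectional Session is clear from here.
Strings Block starts exactly when Woodwind Session ends (back-to-back, no overlap); Woodwind Session is clear from here.
Sectional Tracking starts before Strings Block ends → Strings Block and Sectional Tracking overlap.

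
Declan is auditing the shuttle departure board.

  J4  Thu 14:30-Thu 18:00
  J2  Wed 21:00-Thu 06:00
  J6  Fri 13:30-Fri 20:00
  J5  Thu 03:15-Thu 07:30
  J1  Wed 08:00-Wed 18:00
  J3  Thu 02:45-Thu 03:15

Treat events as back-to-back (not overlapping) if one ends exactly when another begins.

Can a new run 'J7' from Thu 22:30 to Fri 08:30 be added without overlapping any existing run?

Yes — the slot is free

J1: ends Wed 18:00 at or before J7 starts Thu 22:30 → clear.
J2: ends Thu 06:00 at or before J7 starts Thu 22:30 → clear.
J3: ends Thu 03:15 at or before J7 starts Thu 22:30 → clear.
J5: ends Thu 07:30 at or before J7 starts Thu 22:30 → clear.
J4: ends Thu 18:00 at or before J7 starts Thu 22:30 → clear.
J6: starts Fri 13:30 at or after J7 ends Fri 08:30 → clear.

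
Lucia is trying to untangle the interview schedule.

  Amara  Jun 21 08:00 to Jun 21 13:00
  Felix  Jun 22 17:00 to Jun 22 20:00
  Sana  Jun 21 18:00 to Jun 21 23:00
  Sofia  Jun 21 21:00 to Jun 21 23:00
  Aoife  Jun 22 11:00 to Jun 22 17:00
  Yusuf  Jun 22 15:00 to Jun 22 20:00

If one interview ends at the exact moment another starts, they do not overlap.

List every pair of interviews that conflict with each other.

Check each pair: they overlap iff neither finishes before the other starts.
Sorted by start: Amara, Sana, Sofia, Aoife, Yusuf, Felix.
Sana starts after Amara ends, so nothing later overlaps Amara either.
Sofia starts before Sana ends → Sana and Sofia overlap.
Aoife starts after Sana ends, so nothing later overlaps Sana either.
Aoife starts after Sofia ends, so nothing later overlaps Sofia either.
Yusuf starts before Aoife ends → Aoife and Yusuf overlap.
Felix starts exactly when Aoife ends (back-to-back, no overlap).
Felix starts before Yusuf ends → Yusuf and Felix overlap.

Aoife & Yusuf, Felix & Yusuf, Sana & Sofia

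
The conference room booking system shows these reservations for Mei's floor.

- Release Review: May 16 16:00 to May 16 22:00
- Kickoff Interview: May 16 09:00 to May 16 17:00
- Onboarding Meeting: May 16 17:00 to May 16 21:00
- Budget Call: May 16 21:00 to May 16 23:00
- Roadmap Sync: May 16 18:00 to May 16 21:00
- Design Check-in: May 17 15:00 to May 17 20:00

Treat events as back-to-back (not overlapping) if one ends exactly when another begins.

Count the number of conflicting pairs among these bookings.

Sorted by start: Kickoff Interview, Release Review, Onboarding Meeting, Roadmap Sync, Budget Call, Design Check-in.
Release Review starts before Kickoff Interview ends → Kickoff Interview and Release Review overlap.
Onboarding Meeting starts exactly when Kickoff Interview ends (back-to-back, no overlap); Kickoff Interview is clear from here.
Onboarding Meeting starts before Release Review ends → Release Review and Onboarding Meeting overlap.
Roadmap Sync starts before Release Review ends → Release Review and Roadmap Sync overlap.
Budget Call starts before Release Review ends → Release Review and Budget Call overlap.
Design Check-in starts after Release Review ends.
Roadmap Sync starts before Onboarding Meeting ends → Onboarding Meeting and Roadmap Sync overlap.
Budget Call starts exactly when Onboarding Meeting ends (back-to-back, no overlap); Onboarding Meeting is clear from here.
Budget Call starts exactly when Roadmap Sync ends (back-to-back, no overlap); Roadmap Sync is clear from here.
Design Check-in starts after Budget Call ends.
Overlapping pairs: Budget Call & Release Review, Kickoff Interview & Release Review, Onboarding Meeting & Release Review, Onboarding Meeting & Roadmap Sync, Release Review & Roadmap Sync — 5 in total.

5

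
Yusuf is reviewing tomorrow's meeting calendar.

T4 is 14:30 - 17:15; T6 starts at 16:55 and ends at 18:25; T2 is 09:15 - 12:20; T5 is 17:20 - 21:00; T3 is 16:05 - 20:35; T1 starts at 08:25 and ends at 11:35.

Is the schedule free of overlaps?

Sorted by start: T1, T2, T4, T3, T6, T5.
T2 starts before T1 ends → T1 and T2 overlap.
That's a conflict, so the schedule is not conflict-free.

No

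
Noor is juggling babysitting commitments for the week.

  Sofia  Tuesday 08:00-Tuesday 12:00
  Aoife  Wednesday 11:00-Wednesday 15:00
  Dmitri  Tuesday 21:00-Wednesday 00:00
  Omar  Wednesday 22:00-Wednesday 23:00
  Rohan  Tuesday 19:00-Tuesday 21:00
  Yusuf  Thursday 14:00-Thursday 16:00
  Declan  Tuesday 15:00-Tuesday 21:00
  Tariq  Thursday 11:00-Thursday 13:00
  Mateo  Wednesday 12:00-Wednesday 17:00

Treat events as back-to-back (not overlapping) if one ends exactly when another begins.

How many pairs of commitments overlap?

Sorted by start: Sofia, Declan, Rohan, Dmitri, Aoife, Mateo, Omar, Tariq, Yusuf.
Declan starts after Sofia ends, so nothing later overlaps Sofia either.
Rohan starts before Declan ends → Declan and Rohan overlap.
Dmitri starts exactly when Declan ends (back-to-back, no overlap), so nothing later overlaps Declan either.
Dmitri starts exactly when Rohan ends (back-to-back, no overlap), so nothing later overlaps Rohan either.
Aoife starts after Dmitri ends, so nothing later overlaps Dmitri either.
Mateo starts before Aoife ends → Aoife and Mateo overlap.
Omar starts after Aoife ends, so nothing later overlaps Aoife either.
Omar starts after Mateo ends, so nothing later overlaps Mateo either.
Tariq starts after Omar ends, so nothing later overlaps Omar either.
Yusuf starts after Tariq ends.
Overlapping pairs: Aoife & Mateo, Declan & Rohan — 2 in total.

2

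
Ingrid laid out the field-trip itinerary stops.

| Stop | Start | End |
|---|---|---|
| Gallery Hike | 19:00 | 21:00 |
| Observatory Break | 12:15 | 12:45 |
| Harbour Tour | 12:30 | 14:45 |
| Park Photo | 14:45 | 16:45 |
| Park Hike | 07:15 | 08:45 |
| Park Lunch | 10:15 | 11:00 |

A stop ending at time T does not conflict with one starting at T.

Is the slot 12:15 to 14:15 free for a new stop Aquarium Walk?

Park Hike: ends 08:45 at or before Aquarium Walk starts 12:15 → clear.
Park Lunch: ends 11:00 at or before Aquarium Walk starts 12:15 → clear.
Observatory Break: starts 12:15 before Aquarium Walk ends 14:15, and ends 12:45 after Aquarium Walk starts 12:15 → overlap.
Harbour Tour: starts 12:30 before Aquarium Walk ends 14:15, and ends 14:45 after Aquarium Walk starts 12:15 → overlap.
Park Photo: starts 14:45 at or after Aquarium Walk ends 14:15 → clear.
Gallery Hike: starts 19:00 at or after Aquarium Walk ends 14:15 → clear.
Aquarium Walk overlaps Observatory Break, Harbour Tour.

No — it overlaps Harbour Tour, Observatory Break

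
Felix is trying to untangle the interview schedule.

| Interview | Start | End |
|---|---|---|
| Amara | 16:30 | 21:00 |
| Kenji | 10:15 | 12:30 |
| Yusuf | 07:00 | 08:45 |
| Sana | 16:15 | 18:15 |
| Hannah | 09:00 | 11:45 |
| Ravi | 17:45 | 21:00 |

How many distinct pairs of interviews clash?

Sorted by start: Yusuf, Hannah, Kenji, Sana, Amara, Ravi.
Hannah starts after Yusuf ends — done with Yusuf.
Kenji starts before Hannah ends → Hannah and Kenji overlap.
Sana starts after Hannah ends — done with Hannah.
Sana starts after Kenji ends — done with Kenji.
Amara starts before Sana ends → Sana and Amara overlap.
Ravi starts before Sana ends → Sana and Ravi overlap.
Ravi starts before Amara ends → Amara and Ravi overlap.
Overlapping pairs: Amara & Ravi, Amara & Sana, Hannah & Kenji, Ravi & Sana — 4 in total.

4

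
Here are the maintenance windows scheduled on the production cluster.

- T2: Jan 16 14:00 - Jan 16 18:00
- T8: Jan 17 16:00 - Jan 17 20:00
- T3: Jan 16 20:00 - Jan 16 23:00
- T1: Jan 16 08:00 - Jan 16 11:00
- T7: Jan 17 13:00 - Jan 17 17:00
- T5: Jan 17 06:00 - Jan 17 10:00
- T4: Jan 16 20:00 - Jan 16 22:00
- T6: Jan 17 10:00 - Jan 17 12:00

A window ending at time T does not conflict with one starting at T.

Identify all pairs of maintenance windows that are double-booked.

T3 & T4, T7 & T8

Sorted by start: T1, T2, T3, T4, T5, T6, T7, T8.
T2 starts after T1 ends — done with T1.
T3 starts after T2 ends — done with T2.
T4 starts before T3 ends → T3 and T4 overlap.
T5 starts after T3 ends — done with T3.
T5 starts after T4 ends — done with T4.
T6 starts exactly when T5 ends (back-to-back, no overlap) — done with T5.
T7 starts after T6 ends — done with T6.
T8 starts before T7 ends → T7 and T8 overlap.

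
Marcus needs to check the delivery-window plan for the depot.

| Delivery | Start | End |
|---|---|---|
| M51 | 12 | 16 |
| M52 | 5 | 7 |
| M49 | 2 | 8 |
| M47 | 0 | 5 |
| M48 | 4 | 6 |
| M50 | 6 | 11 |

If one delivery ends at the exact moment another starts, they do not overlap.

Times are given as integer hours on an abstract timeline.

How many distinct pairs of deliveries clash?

Sorted by start: M47, M49, M48, M52, M50, M51.
M49 starts before M47 ends → M47 and M49 overlap.
M48 starts before M47 ends → M47 and M48 overlap.
M52 starts exactly when M47 ends (back-to-back, no overlap), so nothing later overlaps M47 either.
M48 starts before M49 ends → M49 and M48 overlap.
M52 starts before M49 ends → M49 and M52 overlap.
M50 starts before M49 ends → M49 and M50 overlap.
M51 starts after M49 ends.
M52 starts before M48 ends → M48 and M52 overlap.
M50 starts exactly when M48 ends (back-to-back, no overlap), so nothing later overlaps M48 either.
M50 starts before M52 ends → M52 and M50 overlap.
M51 starts after M52 ends.
M51 starts after M50 ends.
Overlapping pairs: M47 & M48, M47 & M49, M48 & M49, M48 & M52, M49 & M50, M49 & M52, M50 & M52 — 7 in total.

7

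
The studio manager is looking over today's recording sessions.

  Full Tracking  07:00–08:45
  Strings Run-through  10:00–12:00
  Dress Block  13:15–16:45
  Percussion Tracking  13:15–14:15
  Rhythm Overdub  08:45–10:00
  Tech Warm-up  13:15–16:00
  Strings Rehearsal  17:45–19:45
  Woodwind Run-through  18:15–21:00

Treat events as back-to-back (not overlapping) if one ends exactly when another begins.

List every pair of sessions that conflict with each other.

Dress Block & Percussion Tracking, Dress Block & Tech Warm-up, Percussion Tracking & Tech Warm-up, Strings Rehearsal & Woodwind Run-through

Two intervals overlap when each starts before the other ends.
Sorted by start: Full Tracking, Rhythm Overdub, Strings Run-through, Dress Block, Percussion Tracking, Tech Warm-up, Strings Rehearsal, Woodwind Run-through.
Rhythm Overdub starts exactly when Full Tracking ends (back-to-back, no overlap) — done with Full Tracking.
Strings Run-through starts exactly when Rhythm Overdub ends (back-to-back, no overlap) — done with Rhythm Overdub.
Dress Block starts after Strings Run-through ends — done with Strings Run-through.
Percussion Tracking starts before Dress Block ends → Dress Block and Percussion Tracking overlap.
Tech Warm-up starts before Dress Block ends → Dress Block and Tech Warm-up overlap.
Strings Rehearsal starts after Dress Block ends — done with Dress Block.
Tech Warm-up starts before Percussion Tracking ends → Percussion Tracking and Tech Warm-up overlap.
Strings Rehearsal starts after Percussion Tracking ends — done with Percussion Tracking.
Strings Rehearsal starts after Tech Warm-up ends — done with Tech Warm-up.
Woodwind Run-through starts before Strings Rehearsal ends → Strings Rehearsal and Woodwind Run-through overlap.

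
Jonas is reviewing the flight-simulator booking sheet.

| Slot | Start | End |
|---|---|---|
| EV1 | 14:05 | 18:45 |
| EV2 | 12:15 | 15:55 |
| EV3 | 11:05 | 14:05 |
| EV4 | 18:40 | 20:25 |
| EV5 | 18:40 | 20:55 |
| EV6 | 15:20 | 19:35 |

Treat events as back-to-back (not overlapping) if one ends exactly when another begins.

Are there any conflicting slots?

Sorted by start: EV3, EV2, EV1, EV6, EV4, EV5.
EV2 starts before EV3 ends → EV3 and EV2 overlap.
That's a conflict, so the schedule is not conflict-free.

Yes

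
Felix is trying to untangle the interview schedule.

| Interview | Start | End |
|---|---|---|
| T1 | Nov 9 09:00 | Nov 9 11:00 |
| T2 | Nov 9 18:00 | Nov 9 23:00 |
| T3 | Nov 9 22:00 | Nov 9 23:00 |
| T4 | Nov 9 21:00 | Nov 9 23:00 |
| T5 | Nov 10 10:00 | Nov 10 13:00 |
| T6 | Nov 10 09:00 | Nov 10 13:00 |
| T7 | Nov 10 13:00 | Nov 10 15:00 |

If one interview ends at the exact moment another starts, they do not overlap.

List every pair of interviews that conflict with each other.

T2 & T3, T2 & T4, T3 & T4, T5 & T6

Check each pair: they overlap iff neither finishes before the other starts.
Sorted by start: T1, T2, T4, T3, T6, T5, T7.
T2 starts after T1 ends — done with T1.
T4 starts before T2 ends → T2 and T4 overlap.
T3 starts before T2 ends → T2 and T3 overlap.
T6 starts after T2 ends — done with T2.
T3 starts before T4 ends → T4 and T3 overlap.
T6 starts after T4 ends — done with T4.
T6 starts after T3 ends — done with T3.
T5 starts before T6 ends → T6 and T5 overlap.
T7 starts exactly when T6 ends (back-to-back, no overlap).
T7 starts exactly when T5 ends (back-to-back, no overlap).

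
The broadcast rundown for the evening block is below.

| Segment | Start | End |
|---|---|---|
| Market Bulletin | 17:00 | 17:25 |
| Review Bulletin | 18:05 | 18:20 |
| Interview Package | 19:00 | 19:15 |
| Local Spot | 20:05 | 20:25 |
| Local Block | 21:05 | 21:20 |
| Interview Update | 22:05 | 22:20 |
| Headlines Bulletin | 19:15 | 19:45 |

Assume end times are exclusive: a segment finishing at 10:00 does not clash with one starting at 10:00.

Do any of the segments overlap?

Sorted by start: Market Bulletin, Review Bulletin, Interview Package, Headlines Bulletin, Local Spot, Local Block, Interview Update.
Review Bulletin starts after Market Bulletin ends, so Market Bulletin has no further overlaps.
Interview Package starts after Review Bulletin ends, so Review Bulletin has no further overlaps.
Headlines Bulletin starts exactly when Interview Package ends (back-to-back, no overlap), so Interview Package has no further overlaps.
Local Spot starts after Headlines Bulletin ends, so Headlines Bulletin has no further overlaps.
Local Block starts after Local Spot ends, so Local Spot has no further overlaps.
Interview Update starts after Local Block ends.
Every pair is clear; the schedule has no overlaps.

No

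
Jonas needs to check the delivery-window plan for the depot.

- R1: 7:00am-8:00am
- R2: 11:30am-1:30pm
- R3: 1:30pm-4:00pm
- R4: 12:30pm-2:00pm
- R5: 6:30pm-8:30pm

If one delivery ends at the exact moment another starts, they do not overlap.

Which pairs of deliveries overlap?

Sorted by start: R1, R2, R4, R3, R5.
R2 starts after R1 ends, so R1 has no further overlaps.
R4 starts before R2 ends → R2 and R4 overlap.
R3 starts exactly when R2 ends (back-to-back, no overlap), so R2 has no further overlaps.
R3 starts before R4 ends → R4 and R3 overlap.
R5 starts after R4 ends.
R5 starts after R3 ends.

R2 & R4, R3 & R4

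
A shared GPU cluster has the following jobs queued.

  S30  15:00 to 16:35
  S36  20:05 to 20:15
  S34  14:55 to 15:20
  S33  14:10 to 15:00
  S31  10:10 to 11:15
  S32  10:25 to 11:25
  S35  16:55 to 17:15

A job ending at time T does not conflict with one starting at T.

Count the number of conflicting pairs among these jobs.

Sorted by start: S31, S32, S33, S34, S30, S35, S36.
S32 starts before S31 ends → S31 and S32 overlap.
S33 starts after S31 ends, so S31 has no further overlaps.
S33 starts after S32 ends, so S32 has no further overlaps.
S34 starts before S33 ends → S33 and S34 overlap.
S30 starts exactly when S33 ends (back-to-back, no overlap), so S33 has no further overlaps.
S30 starts before S34 ends → S34 and S30 overlap.
S35 starts after S34 ends, so S34 has no further overlaps.
S35 starts after S30 ends, so S30 has no further overlaps.
S36 starts after S35 ends.
Overlapping pairs: S30 & S34, S31 & S32, S33 & S34 — 3 in total.

3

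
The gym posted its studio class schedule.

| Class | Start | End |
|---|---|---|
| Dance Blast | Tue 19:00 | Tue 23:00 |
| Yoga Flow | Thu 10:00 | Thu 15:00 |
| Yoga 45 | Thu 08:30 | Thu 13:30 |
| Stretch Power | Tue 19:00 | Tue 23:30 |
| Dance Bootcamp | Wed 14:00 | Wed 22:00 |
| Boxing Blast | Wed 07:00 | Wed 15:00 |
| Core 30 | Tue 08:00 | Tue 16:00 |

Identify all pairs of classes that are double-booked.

Sorted by start: Core 30, Dance Blast, Stretch Power, Boxing Blast, Dance Bootcamp, Yoga 45, Yoga Flow.
Dance Blast starts after Core 30 ends, so nothing later overlaps Core 30 either.
Stretch Power starts before Dance Blast ends → Dance Blast and Stretch Power overlap.
Boxing Blast starts after Dance Blast ends, so nothing later overlaps Dance Blast either.
Boxing Blast starts after Stretch Power ends, so nothing later overlaps Stretch Power either.
Dance Bootcamp starts before Boxing Blast ends → Boxing Blast and Dance Bootcamp overlap.
Yoga 45 starts after Boxing Blast ends, so nothing later overlaps Boxing Blast either.
Yoga 45 starts after Dance Bootcamp ends, so nothing later overlaps Dance Bootcamp either.
Yoga Flow starts before Yoga 45 ends → Yoga 45 and Yoga Flow overlap.

Boxing Blast & Dance Bootcamp, Dance Blast & Stretch Power, Yoga 45 & Yoga Flow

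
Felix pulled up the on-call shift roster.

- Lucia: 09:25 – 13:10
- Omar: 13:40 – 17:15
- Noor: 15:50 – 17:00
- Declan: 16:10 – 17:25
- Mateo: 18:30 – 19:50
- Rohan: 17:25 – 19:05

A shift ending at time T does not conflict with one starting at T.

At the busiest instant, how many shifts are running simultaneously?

3

Sort all start/end points and keep a running count:
09:25 start Lucia → 1
13:10 end Lucia → 0
13:40 start Omar → 1
15:50 start Noor → 2
16:10 start Declan → 3
17:00 end Noor → 2
17:15 end Omar → 1
17:25 end Declan → 0
17:25 start Rohan → 1
18:30 start Mateo → 2
19:05 end Rohan → 1
19:50 end Mateo → 0
Peak is 3, at 16:10 (Declan, Noor, Omar).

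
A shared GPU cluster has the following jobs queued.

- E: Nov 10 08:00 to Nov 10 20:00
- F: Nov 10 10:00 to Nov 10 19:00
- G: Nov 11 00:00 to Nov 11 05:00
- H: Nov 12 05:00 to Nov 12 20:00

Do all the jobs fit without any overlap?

Sorted by start: E, F, G, H.
F starts before E ends → E and F overlap.
That's a conflict, so the schedule is not conflict-free.

No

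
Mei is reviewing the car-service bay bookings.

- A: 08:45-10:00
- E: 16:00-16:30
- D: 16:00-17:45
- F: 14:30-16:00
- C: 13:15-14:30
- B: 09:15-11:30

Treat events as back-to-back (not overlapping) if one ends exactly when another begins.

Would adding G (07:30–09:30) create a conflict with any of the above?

A: starts 08:45 before G ends 09:30, and ends 10:00 after G starts 07:30 → overlap.
B: starts 09:15 before G ends 09:30, and ends 11:30 after G starts 07:30 → overlap.
C: starts 13:15 at or after G ends 09:30 → clear.
F: starts 14:30 at or after G ends 09:30 → clear.
D: starts 16:00 at or after G ends 09:30 → clear.
E: starts 16:00 at or after G ends 09:30 → clear.
G overlaps A, B.

Yes — it overlaps A, B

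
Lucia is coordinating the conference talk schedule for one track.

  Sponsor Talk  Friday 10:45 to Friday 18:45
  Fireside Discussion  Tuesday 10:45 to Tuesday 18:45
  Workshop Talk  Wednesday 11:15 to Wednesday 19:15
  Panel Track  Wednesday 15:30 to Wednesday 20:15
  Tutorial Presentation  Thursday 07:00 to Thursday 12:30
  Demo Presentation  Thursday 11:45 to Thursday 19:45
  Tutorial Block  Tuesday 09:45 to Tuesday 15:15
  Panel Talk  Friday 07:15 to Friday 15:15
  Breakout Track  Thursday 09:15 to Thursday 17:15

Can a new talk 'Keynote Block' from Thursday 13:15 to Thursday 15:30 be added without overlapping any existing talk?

No — it overlaps Breakout Track, Demo Presentation

Tutorial Block: ends Tuesday 15:15 at or before Keynote Block starts Thursday 13:15 → clear.
Fireside Discussion: ends Tuesday 18:45 at or before Keynote Block starts Thursday 13:15 → clear.
Workshop Talk: ends Wednesday 19:15 at or before Keynote Block starts Thursday 13:15 → clear.
Panel Track: ends Wednesday 20:15 at or before Keynote Block starts Thursday 13:15 → clear.
Tutorial Presentation: ends Thursday 12:30 at or before Keynote Block starts Thursday 13:15 → clear.
Breakout Track: starts Thursday 09:15 before Keynote Block ends Thursday 15:30, and ends Thursday 17:15 after Keynote Block starts Thursday 13:15 → overlap.
Demo Presentation: starts Thursday 11:45 before Keynote Block ends Thursday 15:30, and ends Thursday 19:45 after Keynote Block starts Thursday 13:15 → overlap.
Panel Talk: starts Friday 07:15 at or after Keynote Block ends Thursday 15:30 → clear.
Sponsor Talk: starts Friday 10:45 at or after Keynote Block ends Thursday 15:30 → clear.
Keynote Block overlaps Breakout Track, Demo Presentation.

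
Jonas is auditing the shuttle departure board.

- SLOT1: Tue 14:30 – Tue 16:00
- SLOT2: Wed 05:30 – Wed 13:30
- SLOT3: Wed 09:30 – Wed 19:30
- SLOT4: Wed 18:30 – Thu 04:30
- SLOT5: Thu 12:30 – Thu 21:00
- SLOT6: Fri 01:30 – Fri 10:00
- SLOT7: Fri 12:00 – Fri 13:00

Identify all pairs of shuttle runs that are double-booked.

Sorted by start: SLOT1, SLOT2, SLOT3, SLOT4, SLOT5, SLOT6, SLOT7.
SLOT2 starts after SLOT1 ends; SLOT1 is clear from here.
SLOT3 starts before SLOT2 ends → SLOT2 and SLOT3 overlap.
SLOT4 starts after SLOT2 ends; SLOT2 is clear from here.
SLOT4 starts before SLOT3 ends → SLOT3 and SLOT4 overlap.
SLOT5 starts after SLOT3 ends; SLOT3 is clear from here.
SLOT5 starts after SLOT4 ends; SLOT4 is clear from here.
SLOT6 starts after SLOT5 ends; SLOT5 is clear from here.
SLOT7 starts after SLOT6 ends.

SLOT2 & SLOT3, SLOT3 & SLOT4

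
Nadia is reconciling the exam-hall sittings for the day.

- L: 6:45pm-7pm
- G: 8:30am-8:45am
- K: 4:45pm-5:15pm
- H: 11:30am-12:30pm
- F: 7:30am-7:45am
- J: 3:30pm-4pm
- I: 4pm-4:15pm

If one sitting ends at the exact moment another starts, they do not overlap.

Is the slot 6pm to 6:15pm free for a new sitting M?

F: ends 7:45am at or before M starts 6pm → clear.
G: ends 8:45am at or before M starts 6pm → clear.
H: ends 12:30pm at or before M starts 6pm → clear.
J: ends 4pm at or before M starts 6pm → clear.
I: ends 4:15pm at or before M starts 6pm → clear.
K: ends 5:15pm at or before M starts 6pm → clear.
L: starts 6:45pm at or after M ends 6:15pm → clear.

Yes — the slot is free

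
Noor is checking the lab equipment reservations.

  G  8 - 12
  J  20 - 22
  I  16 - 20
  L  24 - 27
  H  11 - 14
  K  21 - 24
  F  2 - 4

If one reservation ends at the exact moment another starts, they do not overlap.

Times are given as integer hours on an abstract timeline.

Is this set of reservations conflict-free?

No

Sorted by start: F, G, H, I, J, K, L.
G starts after F ends, so F has no further overlaps.
H starts before G ends → G and H overlap.
That's a conflict, so the schedule is not conflict-free.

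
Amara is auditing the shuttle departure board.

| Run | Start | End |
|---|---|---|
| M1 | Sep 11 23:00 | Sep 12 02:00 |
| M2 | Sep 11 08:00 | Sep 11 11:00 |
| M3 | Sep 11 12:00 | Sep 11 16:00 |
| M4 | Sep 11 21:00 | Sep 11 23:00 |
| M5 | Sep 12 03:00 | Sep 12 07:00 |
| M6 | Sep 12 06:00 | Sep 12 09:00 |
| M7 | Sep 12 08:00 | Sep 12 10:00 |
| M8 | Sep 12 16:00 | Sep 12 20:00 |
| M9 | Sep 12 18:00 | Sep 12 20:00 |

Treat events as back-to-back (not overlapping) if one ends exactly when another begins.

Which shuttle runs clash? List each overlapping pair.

Sorted by start: M2, M3, M4, M1, M5, M6, M7, M8, M9.
M3 starts after M2 ends, so nothing later overlaps M2 either.
M4 starts after M3 ends, so nothing later overlaps M3 either.
M1 starts exactly when M4 ends (back-to-back, no overlap), so nothing later overlaps M4 either.
M5 starts after M1 ends, so nothing later overlaps M1 either.
M6 starts before M5 ends → M5 and M6 overlap.
M7 starts after M5 ends, so nothing later overlaps M5 either.
M7 starts before M6 ends → M6 and M7 overlap.
M8 starts after M6 ends, so nothing later overlaps M6 either.
M8 starts after M7 ends, so nothing later overlaps M7 either.
M9 starts before M8 ends → M8 and M9 overlap.

M5 & M6, M6 & M7, M8 & M9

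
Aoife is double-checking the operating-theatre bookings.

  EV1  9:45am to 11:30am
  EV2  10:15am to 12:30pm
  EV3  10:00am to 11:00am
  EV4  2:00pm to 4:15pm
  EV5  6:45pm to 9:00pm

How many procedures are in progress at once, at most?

Sweep the timeline, counting +1 at each start and −1 at each end (ends before starts at a tie):
9:45am start EV1 → 1
10:00am start EV3 → 2
10:15am start EV2 → 3
11:00am end EV3 → 2
11:30am end EV1 → 1
12:30pm end EV2 → 0
2:00pm start EV4 → 1
4:15pm end EV4 → 0
6:45pm start EV5 → 1
9:00pm end EV5 → 0
Peak is 3, at 10:15am (EV1, EV2, EV3).

3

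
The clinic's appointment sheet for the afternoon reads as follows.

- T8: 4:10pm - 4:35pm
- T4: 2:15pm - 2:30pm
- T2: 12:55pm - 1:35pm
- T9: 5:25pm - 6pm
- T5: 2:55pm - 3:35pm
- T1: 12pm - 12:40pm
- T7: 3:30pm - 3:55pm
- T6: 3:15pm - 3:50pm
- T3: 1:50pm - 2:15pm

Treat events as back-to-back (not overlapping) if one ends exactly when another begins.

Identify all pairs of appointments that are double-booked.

T5 & T6, T5 & T7, T6 & T7

Sorted by start: T1, T2, T3, T4, T5, T6, T7, T8, T9.
T2 starts after T1 ends — done with T1.
T3 starts after T2 ends — done with T2.
T4 starts exactly when T3 ends (back-to-back, no overlap) — done with T3.
T5 starts after T4 ends — done with T4.
T6 starts before T5 ends → T5 and T6 overlap.
T7 starts before T5 ends → T5 and T7 overlap.
T8 starts after T5 ends — done with T5.
T7 starts before T6 ends → T6 and T7 overlap.
T8 starts after T6 ends — done with T6.
T8 starts after T7 ends — done with T7.
T9 starts after T8 ends.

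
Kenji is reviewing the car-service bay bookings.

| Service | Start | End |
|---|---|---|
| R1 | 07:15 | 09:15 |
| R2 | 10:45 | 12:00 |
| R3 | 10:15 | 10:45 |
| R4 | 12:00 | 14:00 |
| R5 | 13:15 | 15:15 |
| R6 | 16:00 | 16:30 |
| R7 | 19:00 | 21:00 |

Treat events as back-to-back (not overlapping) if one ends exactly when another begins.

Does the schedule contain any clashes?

Sorted by start: R1, R3, R2, R4, R5, R6, R7.
R3 starts after R1 ends — done with R1.
R2 starts exactly when R3 ends (back-to-back, no overlap) — done with R3.
R4 starts exactly when R2 ends (back-to-back, no overlap) — done with R2.
R5 starts before R4 ends → R4 and R5 overlap.
That's a conflict, so the schedule is not conflict-free.

Yes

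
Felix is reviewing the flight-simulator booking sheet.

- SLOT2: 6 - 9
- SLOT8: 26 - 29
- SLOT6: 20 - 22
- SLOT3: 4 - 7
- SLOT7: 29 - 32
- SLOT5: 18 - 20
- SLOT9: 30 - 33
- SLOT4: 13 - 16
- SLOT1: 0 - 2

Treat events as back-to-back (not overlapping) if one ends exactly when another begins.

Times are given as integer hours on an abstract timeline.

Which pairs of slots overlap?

Check each pair: they overlap iff neither finishes before the other starts.
Sorted by start: SLOT1, SLOT3, SLOT2, SLOT4, SLOT5, SLOT6, SLOT8, SLOT7, SLOT9.
SLOT3 starts after SLOT1 ends; SLOT1 is clear from here.
SLOT2 starts before SLOT3 ends → SLOT3 and SLOT2 overlap.
SLOT4 starts after SLOT3 ends; SLOT3 is clear from here.
SLOT4 starts after SLOT2 ends; SLOT2 is clear from here.
SLOT5 starts after SLOT4 ends; SLOT4 is clear from here.
SLOT6 starts exactly when SLOT5 ends (back-to-back, no overlap); SLOT5 is clear from here.
SLOT8 starts after SLOT6 ends; SLOT6 is clear from here.
SLOT7 starts exactly when SLOT8 ends (back-to-back, no overlap); SLOT8 is clear from here.
SLOT9 starts before SLOT7 ends → SLOT7 and SLOT9 overlap.

SLOT2 & SLOT3, SLOT7 & SLOT9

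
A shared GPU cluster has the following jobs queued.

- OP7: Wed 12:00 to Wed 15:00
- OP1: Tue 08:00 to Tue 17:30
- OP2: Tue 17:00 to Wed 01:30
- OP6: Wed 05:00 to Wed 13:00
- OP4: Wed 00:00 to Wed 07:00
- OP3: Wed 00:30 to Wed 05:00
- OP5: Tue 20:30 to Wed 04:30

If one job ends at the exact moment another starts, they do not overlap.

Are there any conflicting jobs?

Sorted by start: OP1, OP2, OP5, OP4, OP3, OP6, OP7.
OP2 starts before OP1 ends → OP1 and OP2 overlap.
That's a conflict, so the schedule is not conflict-free.

Yes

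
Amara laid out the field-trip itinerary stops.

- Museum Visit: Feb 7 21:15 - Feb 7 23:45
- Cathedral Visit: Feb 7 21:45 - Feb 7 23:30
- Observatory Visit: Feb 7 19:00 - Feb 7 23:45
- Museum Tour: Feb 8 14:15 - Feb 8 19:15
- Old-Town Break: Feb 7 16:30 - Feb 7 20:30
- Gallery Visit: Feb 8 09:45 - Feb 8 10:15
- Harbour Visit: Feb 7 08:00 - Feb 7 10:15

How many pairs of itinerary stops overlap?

Two intervals overlap when each starts before the other ends.
Sorted by start: Harbour Visit, Old-Town Break, Observatory Visit, Museum Visit, Cathedral Visit, Gallery Visit, Museum Tour.
Old-Town Break starts after Harbour Visit ends, so Harbour Visit has no further overlaps.
Observatory Visit starts before Old-Town Break ends → Old-Town Break and Observatory Visit overlap.
Museum Visit starts after Old-Town Break ends, so Old-Town Break has no further overlaps.
Museum Visit starts before Observatory Visit ends → Observatory Visit and Museum Visit overlap.
Cathedral Visit starts before Observatory Visit ends → Observatory Visit and Cathedral Visit overlap.
Gallery Visit starts after Observatory Visit ends, so Observatory Visit has no further overlaps.
Cathedral Visit starts before Museum Visit ends → Museum Visit and Cathedral Visit overlap.
Gallery Visit starts after Museum Visit ends, so Museum Visit has no further overlaps.
Gallery Visit starts after Cathedral Visit ends, so Cathedral Visit has no further overlaps.
Museum Tour starts after Gallery Visit ends.
Overlapping pairs: Cathedral Visit & Museum Visit, Cathedral Visit & Observatory Visit, Museum Visit & Observatory Visit, Observatory Visit & Old-Town Break — 4 in total.

4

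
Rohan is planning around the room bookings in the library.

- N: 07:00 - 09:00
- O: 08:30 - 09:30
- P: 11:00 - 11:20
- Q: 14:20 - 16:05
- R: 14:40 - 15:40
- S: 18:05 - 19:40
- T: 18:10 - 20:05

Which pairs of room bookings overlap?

Sorted by start: N, O, P, Q, R, S, T.
O starts before N ends → N and O overlap.
P starts after N ends; N is clear from here.
P starts after O ends; O is clear from here.
Q starts after P ends; P is clear from here.
R starts before Q ends → Q and R overlap.
S starts after Q ends; Q is clear from here.
S starts after R ends; R is clear from here.
T starts before S ends → S and T overlap.

N & O, Q & R, S & T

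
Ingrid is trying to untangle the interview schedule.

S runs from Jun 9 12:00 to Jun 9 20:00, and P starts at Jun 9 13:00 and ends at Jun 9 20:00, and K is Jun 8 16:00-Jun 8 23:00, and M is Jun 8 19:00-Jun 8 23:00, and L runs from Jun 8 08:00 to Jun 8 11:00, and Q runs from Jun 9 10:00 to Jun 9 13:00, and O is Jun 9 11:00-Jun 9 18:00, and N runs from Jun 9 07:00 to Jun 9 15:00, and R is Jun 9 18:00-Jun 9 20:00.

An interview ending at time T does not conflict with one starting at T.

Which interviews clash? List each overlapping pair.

K & M, N & O, N & P, N & Q, N & S, O & P, O & Q, O & S, P & R, P & S, Q & S, R & S

Sorted by start: L, K, M, N, Q, O, S, P, R.
K starts after L ends — done with L.
M starts before K ends → K and M overlap.
N starts after K ends — done with K.
N starts after M ends — done with M.
Q starts before N ends → N and Q overlap.
O starts before N ends → N and O overlap.
S starts before N ends → N and S overlap.
P starts before N ends → N and P overlap.
R starts after N ends.
O starts before Q ends → Q and O overlap.
S starts before Q ends → Q and S overlap.
P starts exactly when Q ends (back-to-back, no overlap) — done with Q.
S starts before O ends → O and S overlap.
P starts before O ends → O and P overlap.
R starts exactly when O ends (back-to-back, no overlap).
P starts before S ends → S and P overlap.
R starts before S ends → S and R overlap.
R starts before P ends → P and R overlap.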